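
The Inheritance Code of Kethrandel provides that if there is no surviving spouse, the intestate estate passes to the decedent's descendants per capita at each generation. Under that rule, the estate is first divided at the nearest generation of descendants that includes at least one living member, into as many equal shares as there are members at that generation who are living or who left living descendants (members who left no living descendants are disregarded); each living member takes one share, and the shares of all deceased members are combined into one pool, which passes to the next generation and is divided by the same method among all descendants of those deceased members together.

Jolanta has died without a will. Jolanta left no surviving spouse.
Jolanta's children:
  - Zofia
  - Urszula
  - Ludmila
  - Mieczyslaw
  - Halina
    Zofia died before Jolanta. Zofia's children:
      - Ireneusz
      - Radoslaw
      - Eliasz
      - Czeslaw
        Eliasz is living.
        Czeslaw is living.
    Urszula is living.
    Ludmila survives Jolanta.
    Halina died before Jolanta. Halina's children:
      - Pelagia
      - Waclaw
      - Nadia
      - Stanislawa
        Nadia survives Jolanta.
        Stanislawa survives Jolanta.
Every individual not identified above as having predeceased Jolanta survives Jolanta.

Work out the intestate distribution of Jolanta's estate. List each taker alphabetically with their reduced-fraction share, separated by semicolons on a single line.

Czeslaw 1/20; Eliasz 1/20; Ireneusz 1/20; Ludmila 1/5; Mieczyslaw 1/5; Nadia 1/20; Pelagia 1/20; Radoslaw 1/20; Stanislawa 1/20; Urszula 1/5; Waclaw 1/20

There is no surviving spouse, so the entire estate passes to Jolanta's descendants per capita at each generation.
At generation 1 (Zofia, Urszula, Ludmila, Mieczyslaw, Halina) there are 5 shares of (1)/5 = 1/5 each.
Living: Urszula, Ludmila, and Mieczyslaw — each takes 1/5.
Deceased: Zofia and Halina. Their combined 2/5 is pooled and carried to generation 2.
At generation 2 (Ireneusz, Radoslaw, Eliasz, Czeslaw, Pelagia, Waclaw, Nadia, Stanislawa) there are 8 shares of (2/5)/8 = 1/20 each.
Living: Ireneusz, Radoslaw, Eliasz, Czeslaw, Pelagia, Waclaw, Nadia, and Stanislawa — each takes 1/20.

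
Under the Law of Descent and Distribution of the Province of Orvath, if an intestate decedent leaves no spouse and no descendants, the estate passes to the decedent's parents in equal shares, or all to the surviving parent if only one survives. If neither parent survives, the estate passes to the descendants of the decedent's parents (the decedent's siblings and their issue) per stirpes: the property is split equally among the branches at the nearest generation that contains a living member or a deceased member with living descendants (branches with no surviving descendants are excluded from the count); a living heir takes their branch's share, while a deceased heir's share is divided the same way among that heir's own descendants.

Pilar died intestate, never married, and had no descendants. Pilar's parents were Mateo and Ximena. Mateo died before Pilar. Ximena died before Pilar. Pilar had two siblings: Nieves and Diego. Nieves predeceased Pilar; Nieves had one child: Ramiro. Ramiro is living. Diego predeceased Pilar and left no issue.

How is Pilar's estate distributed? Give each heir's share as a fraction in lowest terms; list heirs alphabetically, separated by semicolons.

Neither parent survives and there are no descendants, so the estate passes to Pilar's siblings and their issue per stirpes.
Diego left no surviving issue, so that branch lapses and is disregarded.
Nieves's line is the sole branch at this level, so the full 1 passes to Nieves's issue by representation.
Ramiro is the sole taker at this level and receives the full 1.

Ramiro 1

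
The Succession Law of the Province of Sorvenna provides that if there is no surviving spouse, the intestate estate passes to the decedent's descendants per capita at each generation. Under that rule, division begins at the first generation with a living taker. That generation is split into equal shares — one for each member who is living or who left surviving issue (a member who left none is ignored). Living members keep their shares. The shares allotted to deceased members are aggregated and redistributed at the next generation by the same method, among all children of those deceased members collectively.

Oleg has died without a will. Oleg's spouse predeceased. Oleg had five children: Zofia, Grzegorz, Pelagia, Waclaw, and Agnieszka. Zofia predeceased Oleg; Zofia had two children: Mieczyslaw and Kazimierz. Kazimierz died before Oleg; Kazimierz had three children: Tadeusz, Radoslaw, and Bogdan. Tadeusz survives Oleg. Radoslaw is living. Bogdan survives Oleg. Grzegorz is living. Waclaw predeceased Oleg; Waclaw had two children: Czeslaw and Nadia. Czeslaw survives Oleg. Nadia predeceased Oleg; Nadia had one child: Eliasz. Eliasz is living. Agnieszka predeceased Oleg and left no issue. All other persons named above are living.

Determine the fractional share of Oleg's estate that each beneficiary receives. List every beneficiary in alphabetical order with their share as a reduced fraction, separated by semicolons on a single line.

There is no surviving spouse, so the entire estate passes to Oleg's descendants per capita at each generation.
At generation 1 (Zofia, Grzegorz, Pelagia, Waclaw) there are 4 shares of (1)/4 = 1/4 each.
Living: Grzegorz and Pelagia — each takes 1/4.
Deceased: Zofia and Waclaw. Their combined 1/2 is pooled and carried to generation 2.
At generation 2 (Mieczyslaw, Kazimierz, Czeslaw, Nadia) there are 4 shares of (1/2)/4 = 1/8 each.
Living: Mieczyslaw and Czeslaw — each takes 1/8.
Deceased: Kazimierz and Nadia. Their combined 1/4 is pooled and carried to generation 3.
At generation 3 (Tadeusz, Radoslaw, Bogdan, Eliasz) there are 4 shares of (1/4)/4 = 1/16 each.
Living: Tadeusz, Radoslaw, Bogdan, and Eliasz — each takes 1/16.

Bogdan 1/16; Czeslaw 1/8; Eliasz 1/16; Grzegorz 1/4; Mieczyslaw 1/8; Pelagia 1/4; Radoslaw 1/16; Tadeusz 1/16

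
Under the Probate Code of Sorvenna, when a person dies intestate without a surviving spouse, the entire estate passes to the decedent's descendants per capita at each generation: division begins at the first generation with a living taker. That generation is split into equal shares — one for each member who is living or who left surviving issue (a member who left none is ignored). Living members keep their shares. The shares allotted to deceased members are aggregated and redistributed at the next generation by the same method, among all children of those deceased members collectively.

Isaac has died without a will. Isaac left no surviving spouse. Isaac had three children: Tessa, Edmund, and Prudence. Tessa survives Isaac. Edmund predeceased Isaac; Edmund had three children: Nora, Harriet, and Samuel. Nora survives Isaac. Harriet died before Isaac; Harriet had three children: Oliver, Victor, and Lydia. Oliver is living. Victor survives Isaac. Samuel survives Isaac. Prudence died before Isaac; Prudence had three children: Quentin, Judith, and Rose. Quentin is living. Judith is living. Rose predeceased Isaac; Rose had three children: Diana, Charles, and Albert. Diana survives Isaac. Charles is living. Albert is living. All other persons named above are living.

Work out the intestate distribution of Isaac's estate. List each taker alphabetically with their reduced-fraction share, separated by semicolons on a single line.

Albert 1/27; Charles 1/27; Diana 1/27; Judith 1/9; Lydia 1/27; Nora 1/9; Oliver 1/27; Quentin 1/9; Samuel 1/9; Tessa 1/3; Victor 1/27

There is no surviving spouse, so the entire estate passes to Isaac's descendants per capita at each generation.
At generation 1 (Tessa, Edmund, Prudence) there are 3 shares of (1)/3 = 1/3 each.
Living: Tessa — each takes 1/3.
Deceased: Edmund and Prudence. Their combined 2/3 is pooled and carried to generation 2.
At generation 2 (Nora, Harriet, Samuel, Quentin, Judith, Rose) there are 6 shares of (2/3)/6 = 1/9 each.
Living: Nora, Samuel, Quentin, and Judith — each takes 1/9.
Deceased: Harriet and Rose. Their combined 2/9 is pooled and carried to generation 3.
At generation 3 (Oliver, Victor, Lydia, Diana, Charles, Albert) there are 6 shares of (2/9)/6 = 1/27 each.
Living: Oliver, Victor, Lydia, Diana, Charles, and Albert — each takes 1/27.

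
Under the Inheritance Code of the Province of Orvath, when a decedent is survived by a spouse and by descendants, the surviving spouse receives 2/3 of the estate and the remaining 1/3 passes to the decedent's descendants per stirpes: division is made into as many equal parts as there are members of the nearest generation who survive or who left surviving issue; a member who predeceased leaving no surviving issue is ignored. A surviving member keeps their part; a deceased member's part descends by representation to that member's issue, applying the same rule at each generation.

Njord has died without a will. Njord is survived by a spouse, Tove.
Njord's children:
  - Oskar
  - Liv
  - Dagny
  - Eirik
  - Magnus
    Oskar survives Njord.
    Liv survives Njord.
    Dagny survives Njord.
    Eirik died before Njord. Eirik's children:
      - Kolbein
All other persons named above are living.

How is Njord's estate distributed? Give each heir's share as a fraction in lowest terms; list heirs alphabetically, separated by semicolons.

Tove, as surviving spouse, takes 2/3.
The remaining 1/3 passes to Njord's descendants per stirpes.
The 1/3 is divided into 5 equal shares of 1/15 among Oskar, Liv, Dagny, Eirik, Magnus.
Oskar is living and takes 1/15.
Liv is living and takes 1/15.
Dagny is living and takes 1/15.
Eirik predeceased; the 1/15 allotted to Eirik's branch passes to Eirik's issue by representation.
Kolbein is the sole taker at this level and receives the full 1/15.
Magnus is living and takes 1/15.

Dagny 1/15; Kolbein 1/15; Liv 1/15; Magnus 1/15; Oskar 1/15; Tove 2/3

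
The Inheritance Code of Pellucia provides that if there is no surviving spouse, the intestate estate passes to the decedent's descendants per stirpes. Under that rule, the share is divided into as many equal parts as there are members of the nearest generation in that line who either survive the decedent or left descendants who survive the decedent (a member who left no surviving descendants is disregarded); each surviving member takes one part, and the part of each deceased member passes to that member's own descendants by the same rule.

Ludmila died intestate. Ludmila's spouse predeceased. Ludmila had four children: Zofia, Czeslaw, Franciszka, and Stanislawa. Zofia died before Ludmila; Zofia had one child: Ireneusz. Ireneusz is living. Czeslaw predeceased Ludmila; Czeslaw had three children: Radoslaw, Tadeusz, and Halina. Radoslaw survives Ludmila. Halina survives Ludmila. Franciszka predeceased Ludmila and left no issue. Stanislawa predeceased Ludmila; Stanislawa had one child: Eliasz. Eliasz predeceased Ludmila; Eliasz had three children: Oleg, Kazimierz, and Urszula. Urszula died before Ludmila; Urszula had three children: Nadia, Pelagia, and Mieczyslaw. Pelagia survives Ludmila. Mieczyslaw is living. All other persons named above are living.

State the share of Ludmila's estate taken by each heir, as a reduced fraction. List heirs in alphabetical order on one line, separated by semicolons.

There is no surviving spouse, so the entire estate passes to Ludmila's descendants per stirpes.
Franciszka left no surviving issue, so that branch lapses and is disregarded.
The estate is divided into 3 equal shares of 1/3 among Zofia, Czeslaw, Stanislawa.
Zofia predeceased; the 1/3 allotted to Zofia's branch passes to Zofia's issue by representation.
Ireneusz is the sole taker at this level and receives the full 1/3.
Czeslaw predeceased; the 1/3 allotted to Czeslaw's branch passes to Czeslaw's issue by representation.
The 1/3 is divided into 3 equal shares of 1/9 among Radoslaw, Tadeusz, Halina.
Radoslaw is living and takes 1/9.
Tadeusz is living and takes 1/9.
Halina is living and takes 1/9.
Stanislawa predeceased; the 1/3 allotted to Stanislawa's branch passes to Stanislawa's issue by representation.
Eliasz's line is the sole branch at this level, so the full 1/3 passes to Eliasz's issue by representation.
The 1/3 is divided into 3 equal shares of 1/9 among Oleg, Kazimierz, Urszula.
Oleg is living and takes 1/9.
Kazimierz is living and takes 1/9.
Urszula predeceased; the 1/9 allotted to Urszula's branch passes to Urszula's issue by representation.
The 1/9 is divided into 3 equal shares of 1/27 among Nadia, Pelagia, Mieczyslaw.
Nadia is living and takes 1/27.
Pelagia is living and takes 1/27.
Mieczyslaw is living and takes 1/27.

Halina 1/9; Ireneusz 1/3; Kazimierz 1/9; Mieczyslaw 1/27; Nadia 1/27; Oleg 1/9; Pelagia 1/27; Radoslaw 1/9; Tadeusz 1/9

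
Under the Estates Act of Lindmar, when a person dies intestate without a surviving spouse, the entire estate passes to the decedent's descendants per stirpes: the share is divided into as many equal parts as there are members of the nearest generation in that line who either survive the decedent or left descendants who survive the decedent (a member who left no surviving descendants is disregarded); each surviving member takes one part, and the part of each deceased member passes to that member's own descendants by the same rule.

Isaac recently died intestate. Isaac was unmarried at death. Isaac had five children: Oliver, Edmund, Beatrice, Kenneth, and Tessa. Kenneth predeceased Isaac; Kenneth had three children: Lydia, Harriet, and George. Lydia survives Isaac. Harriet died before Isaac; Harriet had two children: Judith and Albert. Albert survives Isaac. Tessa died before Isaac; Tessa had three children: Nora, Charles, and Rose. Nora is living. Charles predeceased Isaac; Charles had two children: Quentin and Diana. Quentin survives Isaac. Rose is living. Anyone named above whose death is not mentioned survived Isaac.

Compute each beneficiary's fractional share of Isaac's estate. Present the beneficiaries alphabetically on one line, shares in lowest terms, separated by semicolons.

Albert 1/30; Beatrice 1/5; Diana 1/30; Edmund 1/5; George 1/15; Judith 1/30; Lydia 1/15; Nora 1/15; Oliver 1/5; Quentin 1/30; Rose 1/15

There is no surviving spouse, so the entire estate passes to Isaac's descendants per stirpes.
The estate is divided into 5 equal shares of 1/5 among Oliver, Edmund, Beatrice, Kenneth, Tessa.
Oliver is living and takes 1/5.
Edmund is living and takes 1/5.
Beatrice is living and takes 1/5.
Kenneth predeceased; the 1/5 allotted to Kenneth's branch passes to Kenneth's issue by representation.
The 1/5 is divided into 3 equal shares of 1/15 among Lydia, Harriet, George.
Lydia is living and takes 1/15.
Harriet predeceased; the 1/15 allotted to Harriet's branch passes to Harriet's issue by representation.
The 1/15 is divided into 2 equal shares of 1/30 among Judith, Albert.
Judith is living and takes 1/30.
Albert is living and takes 1/30.
George is living and takes 1/15.
Tessa predeceased; the 1/5 allotted to Tessa's branch passes to Tessa's issue by representation.
The 1/5 is divided into 3 equal shares of 1/15 among Nora, Charles, Rose.
Nora is living and takes 1/15.
Charles predeceased; the 1/15 allotted to Charles's branch passes to Charles's issue by representation.
The 1/15 is divided into 2 equal shares of 1/30 among Quentin, Diana.
Quentin is living and takes 1/30.
Diana is living and takes 1/30.
Rose is living and takes 1/15.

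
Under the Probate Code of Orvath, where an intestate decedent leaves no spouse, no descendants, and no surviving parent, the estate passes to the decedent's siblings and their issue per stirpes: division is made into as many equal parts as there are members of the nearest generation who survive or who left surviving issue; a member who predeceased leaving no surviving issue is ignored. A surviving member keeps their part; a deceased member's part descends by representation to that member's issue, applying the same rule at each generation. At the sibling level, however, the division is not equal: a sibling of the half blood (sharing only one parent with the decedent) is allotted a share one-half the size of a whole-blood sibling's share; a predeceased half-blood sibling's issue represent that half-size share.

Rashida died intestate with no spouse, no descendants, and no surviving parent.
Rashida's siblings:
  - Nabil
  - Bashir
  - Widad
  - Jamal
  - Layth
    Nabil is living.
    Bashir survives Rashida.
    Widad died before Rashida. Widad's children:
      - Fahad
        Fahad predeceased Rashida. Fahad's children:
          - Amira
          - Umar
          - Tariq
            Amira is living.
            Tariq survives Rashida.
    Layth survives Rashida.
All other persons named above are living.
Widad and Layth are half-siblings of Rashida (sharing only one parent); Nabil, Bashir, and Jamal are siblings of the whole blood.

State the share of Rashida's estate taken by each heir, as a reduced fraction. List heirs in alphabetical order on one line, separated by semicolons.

Amira 1/24; Bashir 1/4; Jamal 1/4; Layth 1/8; Nabil 1/4; Tariq 1/24; Umar 1/24

No spouse, descendants, or parent survives, so the estate passes to Rashida's siblings per stirpes.
Half-blood siblings count for one-half the weight of whole-blood siblings at the initial division.
Dividing 1 in proportion to weights (total weight 4): Nabil (weight 1) → 1/4; Bashir (weight 1) → 1/4; Widad (weight 1/2) → 1/8; Jamal (weight 1) → 1/4; Layth (weight 1/2) → 1/8.
Nabil is living and takes 1/4.
Bashir is living and takes 1/4.
Widad predeceased; the 1/8 allotted to Widad's branch passes to Widad's issue by representation.
Fahad's line is the sole branch at this level, so the full 1/8 passes to Fahad's issue by representation.
The 1/8 is divided into 3 equal shares of 1/24 among Amira, Umar, Tariq.
Amira is living and takes 1/24.
Umar is living and takes 1/24.
Tariq is living and takes 1/24.
Jamal is living and takes 1/4.
Layth is living and takes 1/8.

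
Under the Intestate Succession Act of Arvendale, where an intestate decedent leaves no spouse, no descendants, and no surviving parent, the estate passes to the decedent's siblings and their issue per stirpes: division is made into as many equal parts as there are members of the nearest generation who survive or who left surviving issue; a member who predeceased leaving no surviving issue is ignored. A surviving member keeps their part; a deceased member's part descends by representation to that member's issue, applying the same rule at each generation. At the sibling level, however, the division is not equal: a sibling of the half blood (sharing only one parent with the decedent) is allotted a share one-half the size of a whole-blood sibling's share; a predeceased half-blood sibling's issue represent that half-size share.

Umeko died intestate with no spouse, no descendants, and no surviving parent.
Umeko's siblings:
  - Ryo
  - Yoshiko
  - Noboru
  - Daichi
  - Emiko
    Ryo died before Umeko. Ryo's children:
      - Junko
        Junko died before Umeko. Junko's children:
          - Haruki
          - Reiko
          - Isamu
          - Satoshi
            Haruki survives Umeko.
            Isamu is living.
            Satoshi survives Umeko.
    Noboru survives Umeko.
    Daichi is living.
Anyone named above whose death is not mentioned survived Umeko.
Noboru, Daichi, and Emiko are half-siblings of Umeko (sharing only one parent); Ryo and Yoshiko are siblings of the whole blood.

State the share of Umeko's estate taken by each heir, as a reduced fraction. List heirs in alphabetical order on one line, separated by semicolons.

Daichi 1/7; Emiko 1/7; Haruki 1/14; Isamu 1/14; Noboru 1/7; Reiko 1/14; Satoshi 1/14; Yoshiko 2/7

No spouse, descendants, or parent survives, so the estate passes to Umeko's siblings per stirpes.
Half-blood siblings count for one-half the weight of whole-blood siblings at the initial division.
Dividing 1 in proportion to weights (total weight 7/2): Ryo (weight 1) → 2/7; Yoshiko (weight 1) → 2/7; Noboru (weight 1/2) → 1/7; Daichi (weight 1/2) → 1/7; Emiko (weight 1/2) → 1/7.
Ryo predeceased; the 2/7 allotted to Ryo's branch passes to Ryo's issue by representation.
Junko's line is the sole branch at this level, so the full 2/7 passes to Junko's issue by representation.
The 2/7 is divided into 4 equal shares of 1/14 among Haruki, Reiko, Isamu, Satoshi.
Haruki is living and takes 1/14.
Reiko is living and takes 1/14.
Isamu is living and takes 1/14.
Satoshi is living and takes 1/14.
Yoshiko is living and takes 2/7.
Noboru is living and takes 1/7.
Daichi is living and takes 1/7.
Emiko is living and takes 1/7.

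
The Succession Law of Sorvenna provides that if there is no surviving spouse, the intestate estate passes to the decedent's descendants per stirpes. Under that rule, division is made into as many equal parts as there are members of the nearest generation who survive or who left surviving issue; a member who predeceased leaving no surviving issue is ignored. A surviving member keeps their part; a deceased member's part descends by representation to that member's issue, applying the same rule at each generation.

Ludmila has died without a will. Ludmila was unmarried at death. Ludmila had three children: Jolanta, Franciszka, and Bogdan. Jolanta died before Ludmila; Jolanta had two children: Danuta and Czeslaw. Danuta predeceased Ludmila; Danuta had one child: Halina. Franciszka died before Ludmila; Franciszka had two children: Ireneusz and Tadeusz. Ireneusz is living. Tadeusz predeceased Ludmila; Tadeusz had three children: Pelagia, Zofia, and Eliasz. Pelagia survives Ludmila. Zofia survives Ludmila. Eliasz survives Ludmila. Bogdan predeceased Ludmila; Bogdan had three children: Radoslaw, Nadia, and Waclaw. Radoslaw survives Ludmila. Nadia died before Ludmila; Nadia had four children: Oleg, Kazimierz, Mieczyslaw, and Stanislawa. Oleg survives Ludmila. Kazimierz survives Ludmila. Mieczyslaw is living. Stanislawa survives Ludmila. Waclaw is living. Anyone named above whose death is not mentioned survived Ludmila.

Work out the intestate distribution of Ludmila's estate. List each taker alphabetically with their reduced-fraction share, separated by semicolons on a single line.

There is no surviving spouse, so the entire estate passes to Ludmila's descendants per stirpes.
The estate is divided into 3 equal shares of 1/3 among Jolanta, Franciszka, Bogdan.
Jolanta predeceased; the 1/3 allotted to Jolanta's branch passes to Jolanta's issue by representation.
The 1/3 is divided into 2 equal shares of 1/6 among Danuta, Czeslaw.
Danuta predeceased; the 1/6 allotted to Danuta's branch passes to Danuta's issue by representation.
Halina is the sole taker at this level and receives the full 1/6.
Czeslaw is living and takes 1/6.
Franciszka predeceased; the 1/3 allotted to Franciszka's branch passes to Franciszka's issue by representation.
The 1/3 is divided into 2 equal shares of 1/6 among Ireneusz, Tadeusz.
Ireneusz is living and takes 1/6.
Tadeusz predeceased; the 1/6 allotted to Tadeusz's branch passes to Tadeusz's issue by representation.
The 1/6 is divided into 3 equal shares of 1/18 among Pelagia, Zofia, Eliasz.
Pelagia is living and takes 1/18.
Zofia is living and takes 1/18.
Eliasz is living and takes 1/18.
Bogdan predeceased; the 1/3 allotted to Bogdan's branch passes to Bogdan's issue by representation.
The 1/3 is divided into 3 equal shares of 1/9 among Radoslaw, Nadia, Waclaw.
Radoslaw is living and takes 1/9.
Nadia predeceased; the 1/9 allotted to Nadia's branch passes to Nadia's issue by representation.
The 1/9 is divided into 4 equal shares of 1/36 among Oleg, Kazimierz, Mieczyslaw, Stanislawa.
Oleg is living and takes 1/36.
Kazimierz is living and takes 1/36.
Mieczyslaw is living and takes 1/36.
Stanislawa is living and takes 1/36.
Waclaw is living and takes 1/9.

Czeslaw 1/6; Eliasz 1/18; Halina 1/6; Ireneusz 1/6; Kazimierz 1/36; Mieczyslaw 1/36; Oleg 1/36; Pelagia 1/18; Radoslaw 1/9; Stanislawa 1/36; Waclaw 1/9; Zofia 1/18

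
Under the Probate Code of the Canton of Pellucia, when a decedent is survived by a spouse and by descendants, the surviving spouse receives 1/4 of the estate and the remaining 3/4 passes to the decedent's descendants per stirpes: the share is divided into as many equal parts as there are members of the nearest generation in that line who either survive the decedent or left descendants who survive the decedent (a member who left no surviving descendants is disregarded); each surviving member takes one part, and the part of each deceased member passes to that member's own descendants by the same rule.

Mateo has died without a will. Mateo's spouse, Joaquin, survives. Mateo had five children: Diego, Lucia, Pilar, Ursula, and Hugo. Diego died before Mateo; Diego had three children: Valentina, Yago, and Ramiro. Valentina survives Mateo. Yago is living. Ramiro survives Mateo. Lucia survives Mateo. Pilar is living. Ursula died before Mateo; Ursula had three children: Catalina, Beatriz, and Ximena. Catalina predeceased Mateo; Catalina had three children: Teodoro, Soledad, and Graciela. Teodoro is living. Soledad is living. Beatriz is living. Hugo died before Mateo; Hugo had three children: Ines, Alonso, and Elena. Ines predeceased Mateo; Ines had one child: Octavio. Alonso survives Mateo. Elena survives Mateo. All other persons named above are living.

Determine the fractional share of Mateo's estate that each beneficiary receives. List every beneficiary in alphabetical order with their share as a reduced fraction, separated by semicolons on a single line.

Alonso 1/20; Beatriz 1/20; Elena 1/20; Graciela 1/60; Joaquin 1/4; Lucia 3/20; Octavio 1/20; Pilar 3/20; Ramiro 1/20; Soledad 1/60; Teodoro 1/60; Valentina 1/20; Ximena 1/20; Yago 1/20

Joaquin, as surviving spouse, takes 1/4.
The remaining 3/4 passes to Mateo's descendants per stirpes.
The 3/4 is divided into 5 equal shares of 3/20 among Diego, Lucia, Pilar, Ursula, Hugo.
Diego predeceased; the 3/20 allotted to Diego's branch passes to Diego's issue by representation.
The 3/20 is divided into 3 equal shares of 1/20 among Valentina, Yago, Ramiro.
Valentina is living and takes 1/20.
Yago is living and takes 1/20.
Ramiro is living and takes 1/20.
Lucia is living and takes 3/20.
Pilar is living and takes 3/20.
Ursula predeceased; the 3/20 allotted to Ursula's branch passes to Ursula's issue by representation.
The 3/20 is divided into 3 equal shares of 1/20 among Catalina, Beatriz, Ximena.
Catalina predeceased; the 1/20 allotted to Catalina's branch passes to Catalina's issue by representation.
The 1/20 is divided into 3 equal shares of 1/60 among Teodoro, Soledad, Graciela.
Teodoro is living and takes 1/60.
Soledad is living and takes 1/60.
Graciela is living and takes 1/60.
Beatriz is living and takes 1/20.
Ximena is living and takes 1/20.
Hugo predeceased; the 3/20 allotted to Hugo's branch passes to Hugo's issue by representation.
The 3/20 is divided into 3 equal shares of 1/20 among Ines, Alonso, Elena.
Ines predeceased; the 1/20 allotted to Ines's branch passes to Ines's issue by representation.
Octavio is the sole taker at this level and receives the full 1/20.
Alonso is living and takes 1/20.
Elena is living and takes 1/20.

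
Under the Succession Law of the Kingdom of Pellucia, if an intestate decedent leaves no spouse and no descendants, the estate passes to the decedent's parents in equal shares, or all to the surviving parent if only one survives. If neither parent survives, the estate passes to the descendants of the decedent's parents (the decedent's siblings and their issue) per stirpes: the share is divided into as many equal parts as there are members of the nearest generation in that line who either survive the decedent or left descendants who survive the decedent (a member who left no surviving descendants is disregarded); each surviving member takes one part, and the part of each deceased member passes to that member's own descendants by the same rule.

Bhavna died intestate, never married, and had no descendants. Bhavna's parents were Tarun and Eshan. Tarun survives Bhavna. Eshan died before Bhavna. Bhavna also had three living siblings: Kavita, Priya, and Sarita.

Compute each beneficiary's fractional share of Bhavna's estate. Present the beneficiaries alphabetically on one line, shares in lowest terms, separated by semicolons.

Tarun 1

Only one parent, Tarun, survives, so Tarun takes the entire estate. The siblings take nothing because a surviving parent has priority.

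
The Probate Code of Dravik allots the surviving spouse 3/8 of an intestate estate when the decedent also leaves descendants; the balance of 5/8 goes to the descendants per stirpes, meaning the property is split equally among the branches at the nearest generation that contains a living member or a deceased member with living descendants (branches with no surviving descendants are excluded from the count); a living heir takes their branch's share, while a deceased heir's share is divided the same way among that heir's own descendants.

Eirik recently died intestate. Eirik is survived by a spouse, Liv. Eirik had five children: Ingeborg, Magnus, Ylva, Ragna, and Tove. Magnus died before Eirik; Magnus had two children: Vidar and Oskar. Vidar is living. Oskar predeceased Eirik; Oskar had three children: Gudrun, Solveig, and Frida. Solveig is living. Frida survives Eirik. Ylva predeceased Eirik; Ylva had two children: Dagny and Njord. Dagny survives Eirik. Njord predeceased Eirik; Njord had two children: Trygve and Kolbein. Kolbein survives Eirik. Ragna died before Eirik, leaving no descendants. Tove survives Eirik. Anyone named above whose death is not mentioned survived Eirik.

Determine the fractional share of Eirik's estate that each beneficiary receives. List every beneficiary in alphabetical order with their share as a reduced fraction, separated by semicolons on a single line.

Dagny 5/64; Frida 5/192; Gudrun 5/192; Ingeborg 5/32; Kolbein 5/128; Liv 3/8; Solveig 5/192; Tove 5/32; Trygve 5/128; Vidar 5/64

Liv, as surviving spouse, takes 3/8.
The remaining 5/8 passes to Eirik's descendants per stirpes.
Ragna left no surviving issue, so that branch lapses and is disregarded.
The 5/8 is divided into 4 equal shares of 5/32 among Ingeborg, Magnus, Ylva, Tove.
Ingeborg is living and takes 5/32.
Magnus predeceased; the 5/32 allotted to Magnus's branch passes to Magnus's issue by representation.
The 5/32 is divided into 2 equal shares of 5/64 among Vidar, Oskar.
Vidar is living and takes 5/64.
Oskar predeceased; the 5/64 allotted to Oskar's branch passes to Oskar's issue by representation.
The 5/64 is divided into 3 equal shares of 5/192 among Gudrun, Solveig, Frida.
Gudrun is living and takes 5/192.
Solveig is living and takes 5/192.
Frida is living and takes 5/192.
Ylva predeceased; the 5/32 allotted to Ylva's branch passes to Ylva's issue by representation.
The 5/32 is divided into 2 equal shares of 5/64 among Dagny, Njord.
Dagny is living and takes 5/64.
Njord predeceased; the 5/64 allotted to Njord's branch passes to Njord's issue by representation.
The 5/64 is divided into 2 equal shares of 5/128 among Trygve, Kolbein.
Trygve is living and takes 5/128.
Kolbein is living and takes 5/128.
Tove is living and takes 5/32.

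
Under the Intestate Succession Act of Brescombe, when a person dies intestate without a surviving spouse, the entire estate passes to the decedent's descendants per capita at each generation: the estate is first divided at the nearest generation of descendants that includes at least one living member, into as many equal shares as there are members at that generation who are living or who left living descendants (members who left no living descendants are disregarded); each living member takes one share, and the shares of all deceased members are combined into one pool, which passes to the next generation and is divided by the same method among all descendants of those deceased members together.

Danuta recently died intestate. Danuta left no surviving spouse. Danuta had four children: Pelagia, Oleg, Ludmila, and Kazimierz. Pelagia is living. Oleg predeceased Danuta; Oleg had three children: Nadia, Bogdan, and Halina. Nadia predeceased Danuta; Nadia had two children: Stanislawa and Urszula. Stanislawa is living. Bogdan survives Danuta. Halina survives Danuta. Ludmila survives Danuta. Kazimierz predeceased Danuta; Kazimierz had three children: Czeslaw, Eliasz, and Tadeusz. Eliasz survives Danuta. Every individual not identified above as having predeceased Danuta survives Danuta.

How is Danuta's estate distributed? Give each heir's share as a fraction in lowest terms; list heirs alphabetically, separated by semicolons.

Bogdan 1/12; Czeslaw 1/12; Eliasz 1/12; Halina 1/12; Ludmila 1/4; Pelagia 1/4; Stanislawa 1/24; Tadeusz 1/12; Urszula 1/24

There is no surviving spouse, so the entire estate passes to Danuta's descendants per capita at each generation.
At generation 1 (Pelagia, Oleg, Ludmila, Kazimierz) there are 4 shares of (1)/4 = 1/4 each.
Living: Pelagia and Ludmila — each takes 1/4.
Deceased: Oleg and Kazimierz. Their combined 1/2 is pooled and carried to generation 2.
At generation 2 (Nadia, Bogdan, Halina, Czeslaw, Eliasz, Tadeusz) there are 6 shares of (1/2)/6 = 1/12 each.
Living: Bogdan, Halina, Czeslaw, Eliasz, and Tadeusz — each takes 1/12.
Deceased: Nadia. That 1/12 share is carried to generation 3.
At generation 3 (Stanislawa, Urszula) there are 2 shares of (1/12)/2 = 1/24 each.
Living: Stanislawa and Urszula — each takes 1/24.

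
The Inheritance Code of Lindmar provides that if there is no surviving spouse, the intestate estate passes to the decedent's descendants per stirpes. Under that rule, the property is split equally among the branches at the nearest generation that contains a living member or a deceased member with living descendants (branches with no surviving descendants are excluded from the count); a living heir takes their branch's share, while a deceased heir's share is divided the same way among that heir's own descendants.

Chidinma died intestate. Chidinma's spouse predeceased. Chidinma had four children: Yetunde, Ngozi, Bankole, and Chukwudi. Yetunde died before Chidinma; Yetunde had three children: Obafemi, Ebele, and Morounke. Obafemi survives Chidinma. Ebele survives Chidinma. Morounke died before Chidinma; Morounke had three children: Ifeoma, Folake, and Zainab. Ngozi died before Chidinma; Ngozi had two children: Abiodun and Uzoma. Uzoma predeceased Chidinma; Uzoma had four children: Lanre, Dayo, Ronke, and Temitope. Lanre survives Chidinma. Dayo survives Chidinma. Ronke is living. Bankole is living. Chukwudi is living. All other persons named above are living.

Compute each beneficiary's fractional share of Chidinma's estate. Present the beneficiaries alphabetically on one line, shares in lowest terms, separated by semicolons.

There is no surviving spouse, so the entire estate passes to Chidinma's descendants per stirpes.
The estate is divided into 4 equal shares of 1/4 among Yetunde, Ngozi, Bankole, Chukwudi.
Yetunde predeceased; the 1/4 allotted to Yetunde's branch passes to Yetunde's issue by representation.
The 1/4 is divided into 3 equal shares of 1/12 among Obafemi, Ebele, Morounke.
Obafemi is living and takes 1/12.
Ebele is living and takes 1/12.
Morounke predeceased; the 1/12 allotted to Morounke's branch passes to Morounke's issue by representation.
The 1/12 is divided into 3 equal shares of 1/36 among Ifeoma, Folake, Zainab.
Ifeoma is living and takes 1/36.
Folake is living and takes 1/36.
Zainab is living and takes 1/36.
Ngozi predeceased; the 1/4 allotted to Ngozi's branch passes to Ngozi's issue by representation.
The 1/4 is divided into 2 equal shares of 1/8 among Abiodun, Uzoma.
Abiodun is living and takes 1/8.
Uzoma predeceased; the 1/8 allotted to Uzoma's branch passes to Uzoma's issue by representation.
The 1/8 is divided into 4 equal shares of 1/32 among Lanre, Dayo, Ronke, Temitope.
Lanre is living and takes 1/32.
Dayo is living and takes 1/32.
Ronke is living and takes 1/32.
Temitope is living and takes 1/32.
Bankole is living and takes 1/4.
Chukwudi is living and takes 1/4.

Abiodun 1/8; Bankole 1/4; Chukwudi 1/4; Dayo 1/32; Ebele 1/12; Folake 1/36; Ifeoma 1/36; Lanre 1/32; Obafemi 1/12; Ronke 1/32; Temitope 1/32; Zainab 1/36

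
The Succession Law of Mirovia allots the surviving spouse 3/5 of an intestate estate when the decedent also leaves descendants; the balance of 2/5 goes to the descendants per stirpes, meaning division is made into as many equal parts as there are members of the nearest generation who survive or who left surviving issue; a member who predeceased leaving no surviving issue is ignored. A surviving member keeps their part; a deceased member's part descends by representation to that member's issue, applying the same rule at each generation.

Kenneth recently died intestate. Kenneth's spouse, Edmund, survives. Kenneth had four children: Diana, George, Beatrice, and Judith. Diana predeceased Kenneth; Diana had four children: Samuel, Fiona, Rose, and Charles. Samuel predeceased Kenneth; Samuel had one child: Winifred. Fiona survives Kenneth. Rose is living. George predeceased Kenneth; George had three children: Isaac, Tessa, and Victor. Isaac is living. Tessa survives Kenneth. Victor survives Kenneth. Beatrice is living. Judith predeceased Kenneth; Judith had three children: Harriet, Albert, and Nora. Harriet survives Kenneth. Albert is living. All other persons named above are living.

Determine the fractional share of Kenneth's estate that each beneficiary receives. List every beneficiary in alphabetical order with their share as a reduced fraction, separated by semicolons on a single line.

Albert 1/30; Beatrice 1/10; Charles 1/40; Edmund 3/5; Fiona 1/40; Harriet 1/30; Isaac 1/30; Nora 1/30; Rose 1/40; Tessa 1/30; Victor 1/30; Winifred 1/40

Edmund, as surviving spouse, takes 3/5.
The remaining 2/5 passes to Kenneth's descendants per stirpes.
The 2/5 is divided into 4 equal shares of 1/10 among Diana, George, Beatrice, Judith.
Diana predeceased; the 1/10 allotted to Diana's branch passes to Diana's issue by representation.
The 1/10 is divided into 4 equal shares of 1/40 among Samuel, Fiona, Rose, Charles.
Samuel predeceased; the 1/40 allotted to Samuel's branch passes to Samuel's issue by representation.
Winifred is the sole taker at this level and receives the full 1/40.
Fiona is living and takes 1/40.
Rose is living and takes 1/40.
Charles is living and takes 1/40.
George predeceased; the 1/10 allotted to George's branch passes to George's issue by representation.
The 1/10 is divided into 3 equal shares of 1/30 among Isaac, Tessa, Victor.
Isaac is living and takes 1/30.
Tessa is living and takes 1/30.
Victor is living and takes 1/30.
Beatrice is living and takes 1/10.
Judith predeceased; the 1/10 allotted to Judith's branch passes to Judith's issue by representation.
The 1/10 is divided into 3 equal shares of 1/30 among Harriet, Albert, Nora.
Harriet is living and takes 1/30.
Albert is living and takes 1/30.
Nora is living and takes 1/30.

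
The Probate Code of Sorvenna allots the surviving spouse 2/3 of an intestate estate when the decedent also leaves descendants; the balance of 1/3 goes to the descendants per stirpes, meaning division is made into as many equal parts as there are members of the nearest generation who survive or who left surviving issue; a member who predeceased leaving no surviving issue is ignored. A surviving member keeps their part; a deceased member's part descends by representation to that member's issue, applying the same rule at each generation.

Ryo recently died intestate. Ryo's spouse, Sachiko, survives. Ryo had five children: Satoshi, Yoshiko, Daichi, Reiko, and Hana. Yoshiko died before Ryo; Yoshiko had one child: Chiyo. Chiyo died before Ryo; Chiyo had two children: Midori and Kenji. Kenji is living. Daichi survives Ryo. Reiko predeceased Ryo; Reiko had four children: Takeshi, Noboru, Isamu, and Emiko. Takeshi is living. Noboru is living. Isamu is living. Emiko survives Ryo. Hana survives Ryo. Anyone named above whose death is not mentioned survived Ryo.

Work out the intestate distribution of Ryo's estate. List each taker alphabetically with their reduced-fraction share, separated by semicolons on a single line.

Sachiko, as surviving spouse, takes 2/3.
The remaining 1/3 passes to Ryo's descendants per stirpes.
The 1/3 is divided into 5 equal shares of 1/15 among Satoshi, Yoshiko, Daichi, Reiko, Hana.
Satoshi is living and takes 1/15.
Yoshiko predeceased; the 1/15 allotted to Yoshiko's branch passes to Yoshiko's issue by representation.
Chiyo's line is the sole branch at this level, so the full 1/15 passes to Chiyo's issue by representation.
The 1/15 is divided into 2 equal shares of 1/30 among Midori, Kenji.
Midori is living and takes 1/30.
Kenji is living and takes 1/30.
Daichi is living and takes 1/15.
Reiko predeceased; the 1/15 allotted to Reiko's branch passes to Reiko's issue by representation.
The 1/15 is divided into 4 equal shares of 1/60 among Takeshi, Noboru, Isamu, Emiko.
Takeshi is living and takes 1/60.
Noboru is living and takes 1/60.
Isamu is living and takes 1/60.
Emiko is living and takes 1/60.
Hana is living and takes 1/15.

Daichi 1/15; Emiko 1/60; Hana 1/15; Isamu 1/60; Kenji 1/30; Midori 1/30; Noboru 1/60; Sachiko 2/3; Satoshi 1/15; Takeshi 1/60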